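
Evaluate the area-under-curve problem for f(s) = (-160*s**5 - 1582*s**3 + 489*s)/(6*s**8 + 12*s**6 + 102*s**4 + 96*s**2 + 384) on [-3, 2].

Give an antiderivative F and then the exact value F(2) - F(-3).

Antiderivative: F(s) = -(10*s**2 - 3)**2/(12*(s**4 + s**2 + 8)); value = 5555/2352

f has the shape u'v + uv' for u = -3*(5*s**2/3 - 1/2)**2/2 and v = 1/(s**4/2 + s**2/2 + 4) — it is the derivative of the product u*v.
F(s) = -(10*s**2 - 3)**2/(12*(s**4 + s**2 + 8)) is an antiderivative of f.
Check: d/ds[-(10*s**2 - 3)**2/(12*(s**4 + s**2 + 8))] = (-160*s**5 - 1582*s**3 + 489*s)/(6*s**8 + 12*s**6 + 102*s**4 + 96*s**2 + 384) = f(s).
F(2) = -1369/336; F(-3) = -2523/392.
Integral = F(2) - F(-3) = 5555/2352.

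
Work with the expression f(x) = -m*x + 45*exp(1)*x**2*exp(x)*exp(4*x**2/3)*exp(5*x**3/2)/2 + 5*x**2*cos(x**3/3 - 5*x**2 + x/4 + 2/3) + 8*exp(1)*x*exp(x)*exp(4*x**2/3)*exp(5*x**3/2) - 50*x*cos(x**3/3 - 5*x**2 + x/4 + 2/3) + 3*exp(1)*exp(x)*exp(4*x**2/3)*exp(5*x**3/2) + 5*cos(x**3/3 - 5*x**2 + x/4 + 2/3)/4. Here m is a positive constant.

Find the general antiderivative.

Integrate term by term and add the pieces.
Check: d/dx[-m*x**2/2 + 3*exp(1)*exp(x)*exp(4*x**2/3)*exp(5*x**3/2) + 5*sin(x**3/3 - 5*x**2 + x/4 + 2/3)] = -m*x + 45*exp(1)*x**2*exp(x)*exp(4*x**2/3)*exp(5*x**3/2)/2 + 5*x**2*cos(x**3/3 - 5*x**2 + x/4 + 2/3) + 8*exp(1)*x*exp(x)*exp(4*x**2/3)*exp(5*x**3/2) - 50*x*cos(x**3/3 - 5*x**2 + x/4 + 2/3) + 3*exp(1)*exp(x)*exp(4*x**2/3)*exp(5*x**3/2) + 5*cos(x**3/3 - 5*x**2 + x/4 + 2/3)/4 = f(x).

F(x) = -m*x**2/2 + 3*exp(1)*exp(x)*exp(4*x**2/3)*exp(5*x**3/2) + 5*sin(x**3/3 - 5*x**2 + x/4 + 2/3) + C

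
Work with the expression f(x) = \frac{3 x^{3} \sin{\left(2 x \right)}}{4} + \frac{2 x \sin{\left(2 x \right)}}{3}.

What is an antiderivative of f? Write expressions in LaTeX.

The integrand splits into summands that can be handled one at a time.
Check: d/dx[- \frac{3 x^{3} \cos{\left(2 x \right)}}{8} + \frac{9 x^{2} \sin{\left(2 x \right)}}{16} + \frac{11 x \cos{\left(2 x \right)}}{48} - \frac{11 \sin{\left(2 x \right)}}{96}] = \frac{3 x^{3} \sin{\left(2 x \right)}}{4} + \frac{2 x \sin{\left(2 x \right)}}{3} = f(x).

An antiderivative is F(x) = - \frac{3 x^{3} \cos{\left(2 x \right)}}{8} + \frac{9 x^{2} \sin{\left(2 x \right)}}{16} + \frac{11 x \cos{\left(2 x \right)}}{48} - \frac{11 \sin{\left(2 x \right)}}{96}.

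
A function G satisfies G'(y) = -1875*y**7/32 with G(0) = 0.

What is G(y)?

Whatever form G(y) takes, its d/dy must return the stated G'(y).
A general antiderivative is -1875*y**8/256 + C.
The condition gives C = 0 - (0) = 0.
So G(y) = -1875*y**8/256.
Check: d/dy[-1875*y**8/256] = -1875*y**7/32 = G'(y).

G(y) = -1875*y**8/256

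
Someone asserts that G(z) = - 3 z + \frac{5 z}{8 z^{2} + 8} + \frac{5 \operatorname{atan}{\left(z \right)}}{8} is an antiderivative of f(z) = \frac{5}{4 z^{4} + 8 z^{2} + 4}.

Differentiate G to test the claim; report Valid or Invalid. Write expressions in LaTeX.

Invalid: d/dz[G] - f = -3, which is not 0.

d/dz[G] = \frac{- 12 z^{4} - 24 z^{2} - 7}{4 z^{4} + 8 z^{2} + 4}
d/dz[G] - f(z) = -3 != 0.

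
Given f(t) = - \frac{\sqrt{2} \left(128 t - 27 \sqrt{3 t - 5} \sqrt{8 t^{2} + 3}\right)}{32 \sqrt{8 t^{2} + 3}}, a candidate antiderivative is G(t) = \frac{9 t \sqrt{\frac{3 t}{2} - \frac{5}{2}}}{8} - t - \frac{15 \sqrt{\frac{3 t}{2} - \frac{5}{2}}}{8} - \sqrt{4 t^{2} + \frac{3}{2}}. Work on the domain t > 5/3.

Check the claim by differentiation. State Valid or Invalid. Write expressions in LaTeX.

Invalid: d/dt[G] - f = -1, which is not 0.

d/dt[G] = \frac{- 128 \sqrt{2} t \sqrt{3 t - 5} + 81 \sqrt{2} t \sqrt{8 t^{2} + 3} - 32 \sqrt{3 t - 5} \sqrt{8 t^{2} + 3} - 135 \sqrt{2} \sqrt{8 t^{2} + 3}}{32 \sqrt{3 t - 5} \sqrt{8 t^{2} + 3}}
d/dt[G] - f(t) = -1 != 0.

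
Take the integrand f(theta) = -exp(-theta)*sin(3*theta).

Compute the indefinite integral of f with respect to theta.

A candidate is checked by its d/dtheta: the result must match f(theta).
Check: d/dtheta[exp(-theta)*sin(3*theta)/10 + 3*exp(-theta)*cos(3*theta)/10] = -exp(-theta)*sin(3*theta) = f(theta).

F(theta) = exp(-theta)*sin(3*theta)/10 + 3*exp(-theta)*cos(3*theta)/10 + C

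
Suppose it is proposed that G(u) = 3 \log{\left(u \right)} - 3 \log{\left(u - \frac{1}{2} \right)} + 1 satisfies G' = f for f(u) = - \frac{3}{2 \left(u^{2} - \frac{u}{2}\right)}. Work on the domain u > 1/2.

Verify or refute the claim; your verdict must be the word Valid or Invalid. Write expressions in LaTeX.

Valid - the claim checks out under differentiation.

d/du[G] = - \frac{3}{2 u^{2} - u}
This equals f(u) exactly, so the claim holds.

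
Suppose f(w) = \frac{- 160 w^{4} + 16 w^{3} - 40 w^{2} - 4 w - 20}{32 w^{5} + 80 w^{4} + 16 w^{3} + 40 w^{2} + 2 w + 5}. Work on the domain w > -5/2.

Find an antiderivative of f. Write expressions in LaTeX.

An antiderivative F(w) passes only if d/dw[F] lands on f(w) exactly.
Check: d/dw[- \frac{2 w}{4 w^{2} + 1} - 5 \log{\left(2 w + 5 \right)}] = \frac{- 160 w^{4} + 16 w^{3} - 40 w^{2} - 4 w - 20}{32 w^{5} + 80 w^{4} + 16 w^{3} + 40 w^{2} + 2 w + 5} = f(w).

An antiderivative is F(w) = - \frac{2 w}{4 w^{2} + 1} - 5 \log{\left(2 w + 5 \right)}.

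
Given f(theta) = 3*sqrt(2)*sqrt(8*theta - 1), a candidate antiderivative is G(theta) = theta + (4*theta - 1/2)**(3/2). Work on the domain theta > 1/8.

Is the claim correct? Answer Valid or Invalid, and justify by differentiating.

Invalid: d/dtheta[G] - f = 1, which is not 0.

d/dtheta[G] = sqrt(2)*(6*sqrt(8*theta - 1) + sqrt(2))/2
d/dtheta[G] - f(theta) = 1 != 0.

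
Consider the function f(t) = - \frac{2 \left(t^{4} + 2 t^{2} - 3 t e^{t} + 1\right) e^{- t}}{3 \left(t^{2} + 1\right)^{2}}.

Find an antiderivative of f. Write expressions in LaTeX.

An antiderivative is F(t) = \frac{\left(2 t^{2} - 3 e^{t} + 2\right) e^{- t}}{3 \left(t^{2} + 1\right)}.

Any candidate F(t) must reproduce f(t) exactly when differentiated.
Check: d/dt[\frac{\left(2 t^{2} - 3 e^{t} + 2\right) e^{- t}}{3 \left(t^{2} + 1\right)}] = \frac{- 2 t^{4} - 4 t^{2} + 6 t e^{t} - 2}{3 t^{4} e^{t} + 6 t^{2} e^{t} + 3 e^{t}}, which equals f(t).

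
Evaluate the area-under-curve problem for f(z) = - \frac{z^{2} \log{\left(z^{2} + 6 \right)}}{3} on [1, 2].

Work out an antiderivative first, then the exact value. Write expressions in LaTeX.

A candidate is checked by its d/dz: the result must match f(z).
F(z) = - \frac{3 z^{3} \log{\left(z^{2} + 6 \right)} - 2 z^{3} + 36 z - 36 \sqrt{6} \operatorname{atan}{\left(\frac{\sqrt{6} z}{6} \right)}}{27} is an antiderivative of f.
Check: d/dz[- \frac{3 z^{3} \log{\left(z^{2} + 6 \right)} - 2 z^{3} + 36 z - 36 \sqrt{6} \operatorname{atan}{\left(\frac{\sqrt{6} z}{6} \right)}}{27}] = - \frac{z^{2} \log{\left(z^{2} + 6 \right)}}{3} = f(z).
F(2) = - \frac{56}{27} - \frac{8 \log{\left(10 \right)}}{9} + \frac{4 \sqrt{6} \operatorname{atan}{\left(\frac{\sqrt{6}}{3} \right)}}{3}; F(1) = - \frac{34}{27} - \frac{\log{\left(7 \right)}}{9} + \frac{4 \sqrt{6} \operatorname{atan}{\left(\frac{\sqrt{6}}{6} \right)}}{3}.
Integral = F(2) - F(1) = - \frac{8 \log{\left(10 \right)}}{9} - \frac{4 \sqrt{6} \operatorname{atan}{\left(\frac{\sqrt{6}}{6} \right)}}{3} - \frac{22}{27} + \frac{\log{\left(7 \right)}}{9} + \frac{4 \sqrt{6} \operatorname{atan}{\left(\frac{\sqrt{6}}{3} \right)}}{3}.

Antiderivative: F(z) = - \frac{3 z^{3} \log{\left(z^{2} + 6 \right)} - 2 z^{3} + 36 z - 36 \sqrt{6} \operatorname{atan}{\left(\frac{\sqrt{6} z}{6} \right)}}{27}; value = - \frac{8 \log{\left(10 \right)}}{9} - \frac{4 \sqrt{6} \operatorname{atan}{\left(\frac{\sqrt{6}}{6} \right)}}{3} - \frac{22}{27} + \frac{\log{\left(7 \right)}}{9} + \frac{4 \sqrt{6} \operatorname{atan}{\left(\frac{\sqrt{6}}{3} \right)}}{3}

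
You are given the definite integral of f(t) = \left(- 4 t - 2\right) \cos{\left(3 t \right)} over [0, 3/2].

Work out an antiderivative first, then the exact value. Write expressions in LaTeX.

Since d/dt undoes antidifferentiation here, F'(t) = f(t) is required of F(t).
F(t) = - \frac{4 t \sin{\left(3 t \right)}}{3} - \frac{2 \sin{\left(3 t \right)}}{3} - \frac{4 \cos{\left(3 t \right)}}{9} is an antiderivative of f.
Check: d/dt[- \frac{4 t \sin{\left(3 t \right)}}{3} - \frac{2 \sin{\left(3 t \right)}}{3} - \frac{4 \cos{\left(3 t \right)}}{9}] = - 4 t \cos{\left(3 t \right)} - 2 \cos{\left(3 t \right)}, which equals f(t).
F(3/2) = - \frac{4 \cos{\left(\frac{9}{2} \right)}}{9} - \frac{8 \sin{\left(\frac{9}{2} \right)}}{3}; F(0) = - \frac{4}{9}.
Integral = F(3/2) - F(0) = - \frac{4 \cos{\left(\frac{9}{2} \right)}}{9} + \frac{4}{9} - \frac{8 \sin{\left(\frac{9}{2} \right)}}{3}.

Antiderivative: F(t) = - \frac{4 t \sin{\left(3 t \right)}}{3} - \frac{2 \sin{\left(3 t \right)}}{3} - \frac{4 \cos{\left(3 t \right)}}{9}; value = - \frac{4 \cos{\left(\frac{9}{2} \right)}}{9} + \frac{4}{9} - \frac{8 \sin{\left(\frac{9}{2} \right)}}{3}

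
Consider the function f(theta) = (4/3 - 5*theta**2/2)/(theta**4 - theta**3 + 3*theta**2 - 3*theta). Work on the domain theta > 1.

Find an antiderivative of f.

An antiderivative is F(theta) = (-64*log(theta) - 42*log(theta - 1) + 53*log(theta**2 + 3) - 106*sqrt(3)*atan(sqrt(3)*theta/3))/144.

The denominator factors as 6*theta*(theta - 1)*(theta**2 + 3); partial fractions split f into directly integrable pieces: 53*(theta - 3)/(72*(theta**2 + 3)) - 7/(24*(theta - 1)) - 4/(9*theta).
Check: d/dtheta[(-64*log(theta) - 42*log(theta - 1) + 53*log(theta**2 + 3) - 106*sqrt(3)*atan(sqrt(3)*theta/3))/144] = (8 - 15*theta**2)/(6*theta**4 - 6*theta**3 + 18*theta**2 - 18*theta), which equals f(theta).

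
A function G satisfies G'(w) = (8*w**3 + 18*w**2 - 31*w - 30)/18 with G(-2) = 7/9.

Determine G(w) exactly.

G'(w) matches the chain-rule pattern g'(h)*h' with inner function h(w) = w**2/3 + w/2 - 5/3; substituting u = h(w) collapses the integral.
A general antiderivative is (w**2/3 + w/2 - 5/3)**2 + C.
The condition gives C = 7/9 - (16/9) = -1.
So G(w) = w**4/9 + w**3/3 - 31*w**2/36 - 5*w/3 + 16/9.
Check: d/dw[w**4/9 + w**3/3 - 31*w**2/36 - 5*w/3 + 16/9] = 4*w**3/9 + w**2 - 31*w/18 - 5/3, which equals G'(w).

G(w) = w**4/9 + w**3/3 - 31*w**2/36 - 5*w/3 + 16/9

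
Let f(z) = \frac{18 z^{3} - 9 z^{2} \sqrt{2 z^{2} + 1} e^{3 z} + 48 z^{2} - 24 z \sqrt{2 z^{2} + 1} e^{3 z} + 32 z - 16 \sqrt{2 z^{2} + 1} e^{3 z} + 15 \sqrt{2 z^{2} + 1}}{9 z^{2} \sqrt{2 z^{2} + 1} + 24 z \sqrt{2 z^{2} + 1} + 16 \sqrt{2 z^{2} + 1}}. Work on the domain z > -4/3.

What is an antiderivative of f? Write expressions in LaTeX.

An antiderivative is F(z) = \sqrt{2 z^{2} + 1} - \frac{e^{3 z}}{3} - \frac{5}{3 z + 4}.

Differentiate the proposed F(z) back; it has to land on f(z) exactly.
Check: d/dz[\sqrt{2 z^{2} + 1} - \frac{e^{3 z}}{3} - \frac{5}{3 z + 4}] = \frac{18 z^{3} - 9 z^{2} \sqrt{2 z^{2} + 1} e^{3 z} + 48 z^{2} - 24 z \sqrt{2 z^{2} + 1} e^{3 z} + 32 z - 16 \sqrt{2 z^{2} + 1} e^{3 z} + 15 \sqrt{2 z^{2} + 1}}{9 z^{2} \sqrt{2 z^{2} + 1} + 24 z \sqrt{2 z^{2} + 1} + 16 \sqrt{2 z^{2} + 1}} = f(z).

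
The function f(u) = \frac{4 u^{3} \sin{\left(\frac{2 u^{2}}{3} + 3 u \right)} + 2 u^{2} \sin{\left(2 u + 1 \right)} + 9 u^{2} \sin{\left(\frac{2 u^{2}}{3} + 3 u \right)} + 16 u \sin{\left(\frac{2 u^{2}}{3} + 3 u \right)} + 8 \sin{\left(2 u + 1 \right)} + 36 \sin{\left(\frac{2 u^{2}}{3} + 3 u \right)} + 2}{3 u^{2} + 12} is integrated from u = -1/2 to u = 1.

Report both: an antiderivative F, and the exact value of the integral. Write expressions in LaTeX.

Antiderivative: F(u) = - \frac{\cos{\left(2 u + 1 \right)}}{3} - \cos{\left(\frac{2 u^{2}}{3} + 3 u \right)} + \frac{\operatorname{atan}{\left(\frac{u}{2} \right)}}{3}; value = \frac{\operatorname{atan}{\left(\frac{1}{4} \right)}}{3} + \frac{\operatorname{atan}{\left(\frac{1}{2} \right)}}{3} + \cos{\left(\frac{4}{3} \right)} - \frac{\cos{\left(3 \right)}}{3} + \frac{1}{3} - \cos{\left(\frac{11}{3} \right)}

A candidate is checked by its d/du: the result must match f(u).
F(u) = - \frac{\cos{\left(2 u + 1 \right)}}{3} - \cos{\left(\frac{2 u^{2}}{3} + 3 u \right)} + \frac{\operatorname{atan}{\left(\frac{u}{2} \right)}}{3} is an antiderivative of f.
Check: d/du[- \frac{\cos{\left(2 u + 1 \right)}}{3} - \cos{\left(\frac{2 u^{2}}{3} + 3 u \right)} + \frac{\operatorname{atan}{\left(\frac{u}{2} \right)}}{3}] = \frac{4 u^{3} \sin{\left(\frac{2 u^{2}}{3} + 3 u \right)} + 2 u^{2} \sin{\left(2 u + 1 \right)} + 9 u^{2} \sin{\left(\frac{2 u^{2}}{3} + 3 u \right)} + 16 u \sin{\left(\frac{2 u^{2}}{3} + 3 u \right)} + 8 \sin{\left(2 u + 1 \right)} + 36 \sin{\left(\frac{2 u^{2}}{3} + 3 u \right)} + 2}{3 u^{2} + 12} = f(u).
F(1) = \frac{\operatorname{atan}{\left(\frac{1}{2} \right)}}{3} - \frac{\cos{\left(3 \right)}}{3} - \cos{\left(\frac{11}{3} \right)}; F(-1/2) = - \frac{1}{3} - \cos{\left(\frac{4}{3} \right)} - \frac{\operatorname{atan}{\left(\frac{1}{4} \right)}}{3}.
Integral = F(1) - F(-1/2) = \frac{\operatorname{atan}{\left(\frac{1}{4} \right)}}{3} + \frac{\operatorname{atan}{\left(\frac{1}{2} \right)}}{3} + \cos{\left(\frac{4}{3} \right)} - \frac{\cos{\left(3 \right)}}{3} + \frac{1}{3} - \cos{\left(\frac{11}{3} \right)}.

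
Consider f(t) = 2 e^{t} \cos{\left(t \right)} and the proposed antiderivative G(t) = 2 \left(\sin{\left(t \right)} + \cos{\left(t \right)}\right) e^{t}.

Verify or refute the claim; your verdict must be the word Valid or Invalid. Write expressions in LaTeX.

Invalid: d/dt[G] - f = 2 e^{t} \cos{\left(t \right)}, which is not 0.

d/dt[G] = 4 e^{t} \cos{\left(t \right)}
d/dt[G] - f(t) = 2 e^{t} \cos{\left(t \right)} != 0.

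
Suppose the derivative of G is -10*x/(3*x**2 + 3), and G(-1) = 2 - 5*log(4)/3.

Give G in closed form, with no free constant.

G(x) = 2 - 5*log(2*x**2 + 2)/3

The substitution u = 2*x**2 + 2 works: G'(x) is exactly (dG/du)*(du/dx) for that inner function.
A general antiderivative is -5*log(2*x**2 + 2)/3 + C.
The condition gives C = 2 - 5*log(4)/3 - (-5*log(4)/3) = 2.
So G(x) = 2 - 5*log(2*x**2 + 2)/3.
Check: d/dx[2 - 5*log(2*x**2 + 2)/3] = -10*x/(3*x**2 + 3) = G'(x).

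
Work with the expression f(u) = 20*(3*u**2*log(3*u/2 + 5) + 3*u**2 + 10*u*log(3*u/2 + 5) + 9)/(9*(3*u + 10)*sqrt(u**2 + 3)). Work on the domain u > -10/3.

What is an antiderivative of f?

An antiderivative is F(u) = 20*sqrt(u**2 + 3)*log(3*u/2 + 5)/9.

Recognize the product-rule pattern: f = v'r + vr' with v = 20*sqrt(u**2 + 3)/9, r = log(3*u/2 + 5), so integration by parts undoes it.
Check: d/du[20*sqrt(u**2 + 3)*log(3*u/2 + 5)/9] = (60*u**2*log(3*u/2 + 5) + 60*u**2 + 200*u*log(3*u/2 + 5) + 180)/(27*u*sqrt(u**2 + 3) + 90*sqrt(u**2 + 3)), which equals f(u).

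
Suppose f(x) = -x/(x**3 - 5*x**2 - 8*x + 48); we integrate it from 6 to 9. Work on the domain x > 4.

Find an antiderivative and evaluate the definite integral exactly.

Factor the denominator ((x - 4)**2*(x + 3)) and decompose: f = 3/(49*(x + 3)) - 3/(49*(x - 4)) - 4/(7*(x - 4)**2); each piece integrates to a log, atan, or power term.
F(x) = (-3*(x - 4)*log(x - 4) + 3*(x - 4)*log(x + 3) + 28)/(49*(x - 4)) is an antiderivative of f.
Check: d/dx[(-3*(x - 4)*log(x - 4) + 3*(x - 4)*log(x + 3) + 28)/(49*(x - 4))] = -x/(x**3 - 5*x**2 - 8*x + 48) = f(x).
F(9) = -3*log(5)/49 + 4/35 + 3*log(12)/49; F(6) = -3*log(2)/49 + 3*log(9)/49 + 2/7.
Integral = F(9) - F(6) = -6/35 - 3*log(9)/49 - 3*log(5)/49 + 3*log(2)/49 + 3*log(12)/49.

Antiderivative: F(x) = (-3*(x - 4)*log(x - 4) + 3*(x - 4)*log(x + 3) + 28)/(49*(x - 4)); value = -6/35 - 3*log(9)/49 - 3*log(5)/49 + 3*log(2)/49 + 3*log(12)/49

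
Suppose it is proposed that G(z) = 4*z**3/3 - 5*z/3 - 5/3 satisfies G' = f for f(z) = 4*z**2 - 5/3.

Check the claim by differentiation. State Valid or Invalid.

d/dz[G] = 4*z**2 - 5/3
This equals f(z) exactly, so the claim holds.

Valid. The derivative of G reproduces f.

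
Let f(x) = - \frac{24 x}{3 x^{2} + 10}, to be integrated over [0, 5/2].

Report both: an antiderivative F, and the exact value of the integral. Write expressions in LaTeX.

Antiderivative: F(x) = - 4 \log{\left(\frac{x^{2}}{2} + \frac{5}{3} \right)}; value = - 4 \log{\left(\frac{115}{24} \right)} + 4 \log{\left(\frac{5}{3} \right)}

f matches the chain-rule pattern g'(h)*h' with inner function h(x) = \frac{x^{2}}{2} + \frac{5}{3}; substituting u = h(x) collapses the integral.
F(x) = - 4 \log{\left(\frac{x^{2}}{2} + \frac{5}{3} \right)} is an antiderivative of f.
Check: d/dx[- 4 \log{\left(\frac{x^{2}}{2} + \frac{5}{3} \right)}] = - \frac{24 x}{3 x^{2} + 10} = f(x).
F(5/2) = - 4 \log{\left(\frac{115}{24} \right)}; F(0) = - 4 \log{\left(\frac{5}{3} \right)}.
Integral = F(5/2) - F(0) = - 4 \log{\left(\frac{115}{24} \right)} + 4 \log{\left(\frac{5}{3} \right)}.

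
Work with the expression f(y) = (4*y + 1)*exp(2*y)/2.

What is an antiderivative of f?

f has the shape u'v + uv' for u = y - 1/4 and v = exp(2*y) — it is the derivative of the product u*v.
Check: d/dy[(4*y - 1)*exp(2*y)/4] = 2*y*exp(2*y) + exp(2*y)/2, which equals f(y).

An antiderivative is F(y) = (4*y - 1)*exp(2*y)/4.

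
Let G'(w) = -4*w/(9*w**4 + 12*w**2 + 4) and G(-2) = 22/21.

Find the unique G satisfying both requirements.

G'(w) matches the chain-rule pattern g'(h)*h' with inner function h(w) = 3*w**2/2 + 1; substituting u = h(w) collapses the integral.
A general antiderivative is 1/(3*(3*w**2/2 + 1)) + C.
The condition gives C = 22/21 - (1/21) = 1.
So G(w) = 1 + 1/(9*w**2/2 + 3).
Check: d/dw[1 + 1/(9*w**2/2 + 3)] = -4*w/(9*w**4 + 12*w**2 + 4) = G'(w).

G(w) = 1 + 1/(9*w**2/2 + 3)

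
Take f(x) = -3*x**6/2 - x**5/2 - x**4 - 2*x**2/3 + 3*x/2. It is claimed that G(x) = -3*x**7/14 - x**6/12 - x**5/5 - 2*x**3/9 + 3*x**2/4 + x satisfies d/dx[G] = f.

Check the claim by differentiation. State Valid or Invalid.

Invalid: d/dx[G] - f = 1, which is not 0.

d/dx[G] = -3*x**6/2 - x**5/2 - x**4 - 2*x**2/3 + 3*x/2 + 1
d/dx[G] - f(x) = 1 != 0.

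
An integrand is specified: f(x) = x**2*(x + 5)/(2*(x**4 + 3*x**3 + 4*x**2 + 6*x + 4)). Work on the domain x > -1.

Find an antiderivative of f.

An antiderivative is F(x) = 2*log(x + 1)/3 - log(x + 2) + 5*log(x**2 + 2)/12 - sqrt(2)*atan(sqrt(2)*x/2)/6.

Factor the denominator (2*(x + 1)*(x + 2)*(x**2 + 2)) and decompose: f = (5*x - 2)/(6*(x**2 + 2)) - 1/(x + 2) + 2/(3*(x + 1)); each piece integrates to a log, atan, or power term.
Check: d/dx[2*log(x + 1)/3 - log(x + 2) + 5*log(x**2 + 2)/12 - sqrt(2)*atan(sqrt(2)*x/2)/6] = (x**3 + 5*x**2)/(2*x**4 + 6*x**3 + 8*x**2 + 12*x + 8), which equals f(x).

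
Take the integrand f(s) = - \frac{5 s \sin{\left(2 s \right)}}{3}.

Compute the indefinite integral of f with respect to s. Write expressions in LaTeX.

Whatever form F(s) takes, F'(s) = f(s) is non-negotiable.
Check: d/ds[\frac{5 \left(2 s \cos{\left(2 s \right)} - \sin{\left(2 s \right)}\right)}{12}] = - \frac{5 s \sin{\left(2 s \right)}}{3} = f(s).

F(s) = \frac{5 \left(2 s \cos{\left(2 s \right)} - \sin{\left(2 s \right)}\right)}{12} + C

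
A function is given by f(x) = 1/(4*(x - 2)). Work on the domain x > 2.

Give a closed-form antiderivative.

Since d/dx undoes antidifferentiation here, F'(x) = f(x) is required of F(x).
Check: d/dx[log(x/2 - 1)/4] = 1/(4*x - 8), which equals f(x).

An antiderivative is F(x) = log(x/2 - 1)/4.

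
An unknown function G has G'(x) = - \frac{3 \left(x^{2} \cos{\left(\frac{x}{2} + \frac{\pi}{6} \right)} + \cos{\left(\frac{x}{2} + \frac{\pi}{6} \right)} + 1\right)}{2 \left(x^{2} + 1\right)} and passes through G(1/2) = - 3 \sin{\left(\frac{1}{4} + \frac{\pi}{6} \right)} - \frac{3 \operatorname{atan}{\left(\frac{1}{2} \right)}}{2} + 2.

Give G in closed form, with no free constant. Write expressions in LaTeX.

G(x) = - 3 \sin{\left(\frac{x}{2} + \frac{\pi}{6} \right)} - \frac{3 \operatorname{atan}{\left(x \right)}}{2} + 2

Since d/dx undoes antidifferentiation here, G(x) must give back the stated G'(x).
A general antiderivative is - 3 \sin{\left(\frac{x}{2} + \frac{\pi}{6} \right)} - \frac{3 \operatorname{atan}{\left(x \right)}}{2} + C.
The condition gives C = - 3 \sin{\left(\frac{1}{4} + \frac{\pi}{6} \right)} - \frac{3 \operatorname{atan}{\left(\frac{1}{2} \right)}}{2} + 2 - (- 3 \sin{\left(\frac{1}{4} + \frac{\pi}{6} \right)} - \frac{3 \operatorname{atan}{\left(\frac{1}{2} \right)}}{2}) = 2.
So G(x) = - 3 \sin{\left(\frac{x}{2} + \frac{\pi}{6} \right)} - \frac{3 \operatorname{atan}{\left(x \right)}}{2} + 2.
Check: d/dx[- 3 \sin{\left(\frac{x}{2} + \frac{\pi}{6} \right)} - \frac{3 \operatorname{atan}{\left(x \right)}}{2} + 2] = \frac{- 3 x^{2} \cos{\left(\frac{x}{2} + \frac{\pi}{6} \right)} - 3 \cos{\left(\frac{x}{2} + \frac{\pi}{6} \right)} - 3}{2 x^{2} + 2}, which equals G'(x).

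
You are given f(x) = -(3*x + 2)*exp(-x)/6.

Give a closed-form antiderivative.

f has the shape u'v + uv' for u = x/2 + 5/6 and v = exp(-x) — it is the derivative of the product u*v.
Check: d/dx[(3*x + 5)*exp(-x)/6] = (-3*x - 2)*exp(-x)/6, which equals f(x).

An antiderivative is F(x) = (3*x + 5)*exp(-x)/6.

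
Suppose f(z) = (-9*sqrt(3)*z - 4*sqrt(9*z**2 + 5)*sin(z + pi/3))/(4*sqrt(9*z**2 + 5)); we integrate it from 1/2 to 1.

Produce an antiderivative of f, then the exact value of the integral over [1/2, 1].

An antiderivative F(z) passes only if d/dz[F] lands on f(z) exactly.
F(z) = (-sqrt(3)*sqrt(9*z**2 + 5) + 4*cos(z + pi/3))/4 is an antiderivative of f.
Check: d/dz[(-sqrt(3)*sqrt(9*z**2 + 5) + 4*cos(z + pi/3))/4] = (-9*sqrt(3)*z - 4*sqrt(9*z**2 + 5)*sin(z + pi/3))/(4*sqrt(9*z**2 + 5)) = f(z).
F(1) = -sqrt(42)/4 + cos(1 + pi/3); F(1/2) = -sqrt(87)/8 + cos(1/2 + pi/3).
Integral = F(1) - F(1/2) = -sqrt(42)/4 + cos(1 + pi/3) - cos(1/2 + pi/3) + sqrt(87)/8.

Antiderivative: F(z) = (-sqrt(3)*sqrt(9*z**2 + 5) + 4*cos(z + pi/3))/4; value = -sqrt(42)/4 + cos(1 + pi/3) - cos(1/2 + pi/3) + sqrt(87)/8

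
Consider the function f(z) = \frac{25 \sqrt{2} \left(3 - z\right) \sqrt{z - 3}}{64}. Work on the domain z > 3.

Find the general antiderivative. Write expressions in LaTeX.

Differentiate the proposed F(z) back; it has to land on f(z) exactly.
Check: d/dz[- \frac{5 z^{2} \sqrt{\frac{z}{2} - \frac{3}{2}}}{16} + \frac{15 z \sqrt{\frac{z}{2} - \frac{3}{2}}}{8} - \frac{45 \sqrt{\frac{z}{2} - \frac{3}{2}}}{16}] = \frac{- 25 \sqrt{2} z^{2} + 150 \sqrt{2} z - 225 \sqrt{2}}{64 \sqrt{z - 3}}, which equals f(z).

F(z) = - \frac{5 z^{2} \sqrt{\frac{z}{2} - \frac{3}{2}}}{16} + \frac{15 z \sqrt{\frac{z}{2} - \frac{3}{2}}}{8} - \frac{45 \sqrt{\frac{z}{2} - \frac{3}{2}}}{16} + C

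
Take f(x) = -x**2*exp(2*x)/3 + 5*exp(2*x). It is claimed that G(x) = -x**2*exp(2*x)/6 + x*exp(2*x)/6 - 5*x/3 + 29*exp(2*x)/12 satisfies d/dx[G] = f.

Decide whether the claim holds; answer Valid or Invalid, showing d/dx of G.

d/dx[G] = -x**2*exp(2*x)/3 + 5*exp(2*x) - 5/3
d/dx[G] - f(x) = -5/3 != 0.

Invalid: d/dx[G] - f = -5/3, which is not 0.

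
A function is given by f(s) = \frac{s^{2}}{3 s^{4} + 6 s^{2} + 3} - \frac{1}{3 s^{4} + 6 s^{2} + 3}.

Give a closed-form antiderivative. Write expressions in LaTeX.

An antiderivative is F(s) = - \frac{s}{3 \left(s^{2} + 1\right)}.

Recognize the product-rule pattern: f = u'v + uv' with u = - \frac{4 s}{3}, v = \frac{1}{4 s^{2} + 4}, so integration by parts undoes it.
Check: d/ds[- \frac{s}{3 \left(s^{2} + 1\right)}] = \frac{s^{2} - 1}{3 s^{4} + 6 s^{2} + 3}, which equals f(s).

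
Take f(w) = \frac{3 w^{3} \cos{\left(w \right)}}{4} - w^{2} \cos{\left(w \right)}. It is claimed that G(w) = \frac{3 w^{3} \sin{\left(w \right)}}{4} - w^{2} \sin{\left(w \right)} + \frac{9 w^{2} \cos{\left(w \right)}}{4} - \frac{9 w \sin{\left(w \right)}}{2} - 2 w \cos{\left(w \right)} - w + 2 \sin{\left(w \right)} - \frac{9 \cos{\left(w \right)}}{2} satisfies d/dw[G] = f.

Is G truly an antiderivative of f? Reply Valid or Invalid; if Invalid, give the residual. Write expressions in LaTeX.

d/dw[G] = \frac{3 w^{3} \cos{\left(w \right)}}{4} - w^{2} \cos{\left(w \right)} - 1
d/dw[G] - f(w) = -1 != 0.

Invalid: d/dw[G] - f = -1, which is not 0.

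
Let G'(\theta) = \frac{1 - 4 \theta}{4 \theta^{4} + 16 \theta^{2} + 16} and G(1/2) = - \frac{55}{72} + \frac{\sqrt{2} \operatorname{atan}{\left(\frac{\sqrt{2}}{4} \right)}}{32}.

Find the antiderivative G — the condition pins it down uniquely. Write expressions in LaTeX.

G(\theta) = \frac{\sqrt{2} \theta^{2} \operatorname{atan}{\left(\frac{\sqrt{2} \theta}{2} \right)} - 32 \theta^{2} + 2 \theta + 2 \sqrt{2} \operatorname{atan}{\left(\frac{\sqrt{2} \theta}{2} \right)} - 48}{32 \theta^{2} + 64}

Any candidate G(\theta) must reproduce the stated G'(\theta) exactly.
A general antiderivative is - \frac{- \theta - 8}{16 \theta^{2} + 32} + \frac{\sqrt{2} \operatorname{atan}{\left(\frac{\sqrt{2} \theta}{2} \right)}}{32} + C.
The condition gives C = - \frac{55}{72} + \frac{\sqrt{2} \operatorname{atan}{\left(\frac{\sqrt{2}}{4} \right)}}{32} - (\frac{\sqrt{2} \operatorname{atan}{\left(\frac{\sqrt{2}}{4} \right)}}{32} + \frac{17}{72}) = -1.
So G(\theta) = \frac{\sqrt{2} \theta^{2} \operatorname{atan}{\left(\frac{\sqrt{2} \theta}{2} \right)} - 32 \theta^{2} + 2 \theta + 2 \sqrt{2} \operatorname{atan}{\left(\frac{\sqrt{2} \theta}{2} \right)} - 48}{32 \theta^{2} + 64}.
Check: d/d\theta[\frac{\sqrt{2} \theta^{2} \operatorname{atan}{\left(\frac{\sqrt{2} \theta}{2} \right)} - 32 \theta^{2} + 2 \theta + 2 \sqrt{2} \operatorname{atan}{\left(\frac{\sqrt{2} \theta}{2} \right)} - 48}{32 \theta^{2} + 64}] = \frac{1 - 4 \theta}{4 \theta^{4} + 16 \theta^{2} + 16} = G'(\theta).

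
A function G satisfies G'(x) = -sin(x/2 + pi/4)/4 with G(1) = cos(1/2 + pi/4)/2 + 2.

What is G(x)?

G(x) = cos(x/2 + pi/4)/2 + 2

Recover the given G'(x) by differentiating a candidate G(x); any mismatch rules it out.
A general antiderivative is cos(x/2 + pi/4)/2 + C.
The condition gives C = cos(1/2 + pi/4)/2 + 2 - (cos(1/2 + pi/4)/2) = 2.
So G(x) = cos(x/2 + pi/4)/2 + 2.
Check: d/dx[cos(x/2 + pi/4)/2 + 2] = -sin(x/2 + pi/4)/4 = G'(x).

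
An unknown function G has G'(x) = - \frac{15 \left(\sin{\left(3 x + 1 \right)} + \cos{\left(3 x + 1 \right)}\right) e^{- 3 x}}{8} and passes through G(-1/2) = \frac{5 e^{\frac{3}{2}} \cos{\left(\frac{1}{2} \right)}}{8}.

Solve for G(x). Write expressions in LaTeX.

Recognize the product-rule pattern: G'(x) = u'v + uv' with u = \frac{5 \cos{\left(3 x + 1 \right)}}{8}, v = e^{- 3 x}, so integration by parts undoes it.
A general antiderivative is \frac{5 e^{- 3 x} \cos{\left(3 x + 1 \right)}}{8} + C.
The condition gives C = \frac{5 e^{\frac{3}{2}} \cos{\left(\frac{1}{2} \right)}}{8} - (\frac{5 e^{\frac{3}{2}} \cos{\left(\frac{1}{2} \right)}}{8}) = 0.
So G(x) = \frac{5 e^{- 3 x} \cos{\left(3 x + 1 \right)}}{8}.
Check: d/dx[\frac{5 e^{- 3 x} \cos{\left(3 x + 1 \right)}}{8}] = \frac{\left(- 15 \sin{\left(3 x + 1 \right)} - 15 \cos{\left(3 x + 1 \right)}\right) e^{- 3 x}}{8}, which equals G'(x).

G(x) = \frac{5 e^{- 3 x} \cos{\left(3 x + 1 \right)}}{8}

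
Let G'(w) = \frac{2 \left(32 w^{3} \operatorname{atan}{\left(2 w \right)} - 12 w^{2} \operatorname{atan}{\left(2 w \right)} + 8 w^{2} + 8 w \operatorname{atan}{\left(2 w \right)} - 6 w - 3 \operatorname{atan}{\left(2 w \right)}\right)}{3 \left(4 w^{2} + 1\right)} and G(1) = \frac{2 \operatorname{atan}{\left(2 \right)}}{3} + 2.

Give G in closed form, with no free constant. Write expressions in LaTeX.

G(w) = \frac{8 w^{2} \operatorname{atan}{\left(2 w \right)}}{3} - 2 w \operatorname{atan}{\left(2 w \right)} + 2

G'(w) has the shape u'v + uv' for u = \frac{8 w^{2}}{3} - 2 w and v = \operatorname{atan}{\left(2 w \right)} — it is the derivative of the product u*v.
A general antiderivative is \frac{4 \left(2 w^{2} - \frac{3 w}{2}\right) \operatorname{atan}{\left(2 w \right)}}{3} + C.
The condition gives C = \frac{2 \operatorname{atan}{\left(2 \right)}}{3} + 2 - (\frac{2 \operatorname{atan}{\left(2 \right)}}{3}) = 2.
So G(w) = \frac{8 w^{2} \operatorname{atan}{\left(2 w \right)}}{3} - 2 w \operatorname{atan}{\left(2 w \right)} + 2.
Check: d/dw[\frac{8 w^{2} \operatorname{atan}{\left(2 w \right)}}{3} - 2 w \operatorname{atan}{\left(2 w \right)} + 2] = \frac{64 w^{3} \operatorname{atan}{\left(2 w \right)} - 24 w^{2} \operatorname{atan}{\left(2 w \right)} + 16 w^{2} + 16 w \operatorname{atan}{\left(2 w \right)} - 12 w - 6 \operatorname{atan}{\left(2 w \right)}}{12 w^{2} + 3}, which equals G'(w).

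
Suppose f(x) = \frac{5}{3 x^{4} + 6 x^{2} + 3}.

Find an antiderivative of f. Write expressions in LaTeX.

An antiderivative is F(x) = \frac{5 x}{6 x^{2} + 6} + \frac{5 \operatorname{atan}{\left(x \right)}}{6}.

Differentiate the proposed F(x) back; it has to land on f(x) exactly.
Check: d/dx[\frac{5 x}{6 x^{2} + 6} + \frac{5 \operatorname{atan}{\left(x \right)}}{6}] = \frac{5}{3 x^{4} + 6 x^{2} + 3} = f(x).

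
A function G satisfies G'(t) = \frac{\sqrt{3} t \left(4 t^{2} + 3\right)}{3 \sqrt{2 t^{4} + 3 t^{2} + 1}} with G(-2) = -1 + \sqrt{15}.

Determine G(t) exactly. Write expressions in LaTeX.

G(t) = \sqrt{\frac{2 t^{4}}{3} + t^{2} + \frac{1}{3}} - 1

G'(t) matches the chain-rule pattern g'(h)*h' with inner function h(t) = \frac{2 t^{4}}{3} + t^{2} + \frac{1}{3}; substituting u = h(t) collapses the integral.
A general antiderivative is \sqrt{\frac{2 t^{4}}{3} + t^{2} + \frac{1}{3}} + C.
The condition gives C = -1 + \sqrt{15} - (\sqrt{15}) = -1.
So G(t) = \sqrt{\frac{2 t^{4}}{3} + t^{2} + \frac{1}{3}} - 1.
Check: d/dt[\sqrt{\frac{2 t^{4}}{3} + t^{2} + \frac{1}{3}} - 1] = \frac{4 \sqrt{3} t^{3} + 3 \sqrt{3} t}{3 \sqrt{2 t^{4} + 3 t^{2} + 1}}, which equals G'(t).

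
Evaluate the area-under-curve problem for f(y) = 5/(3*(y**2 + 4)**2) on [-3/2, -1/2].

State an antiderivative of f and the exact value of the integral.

A first test for any F(y): its y-derivative must equal f(y) identically.
F(y) = 5*(y**2*atan(y/2) + 2*y + 4*atan(y/2))/(48*(y**2 + 4)) is an antiderivative of f.
Check: d/dy[5*(y**2*atan(y/2) + 2*y + 4*atan(y/2))/(48*(y**2 + 4))] = 5/(3*y**4 + 24*y**2 + 48), which equals f(y).
F(-1/2) = -5*atan(1/4)/48 - 5/204; F(-3/2) = -5*atan(3/4)/48 - 1/20.
Integral = F(-1/2) - F(-3/2) = -5*atan(1/4)/48 + 13/510 + 5*atan(3/4)/48.

Antiderivative: F(y) = 5*(y**2*atan(y/2) + 2*y + 4*atan(y/2))/(48*(y**2 + 4)); value = -5*atan(1/4)/48 + 13/510 + 5*atan(3/4)/48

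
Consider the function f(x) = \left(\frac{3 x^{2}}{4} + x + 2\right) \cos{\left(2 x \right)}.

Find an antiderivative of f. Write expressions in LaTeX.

Check any antiderivative F(x) by computing F'(x) and comparing it with f(x).
Check: d/dx[\frac{6 x^{2} \sin{\left(2 x \right)} + 8 x \sin{\left(2 x \right)} + 6 x \cos{\left(2 x \right)} + 13 \sin{\left(2 x \right)} + 4 \cos{\left(2 x \right)}}{16}] = \frac{3 x^{2} \cos{\left(2 x \right)}}{4} + x \cos{\left(2 x \right)} + 2 \cos{\left(2 x \right)}, which equals f(x).

An antiderivative is F(x) = \frac{6 x^{2} \sin{\left(2 x \right)} + 8 x \sin{\left(2 x \right)} + 6 x \cos{\left(2 x \right)} + 13 \sin{\left(2 x \right)} + 4 \cos{\left(2 x \right)}}{16}.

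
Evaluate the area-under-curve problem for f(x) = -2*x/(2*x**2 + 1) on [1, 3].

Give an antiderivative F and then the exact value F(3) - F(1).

f matches the chain-rule pattern g'(h)*h' with inner function h(x) = 4*x**2 + 2; substituting u = h(x) collapses the integral.
F(x) = -log(4*x**2 + 2)/2 is an antiderivative of f.
Check: d/dx[-log(4*x**2 + 2)/2] = -2*x/(2*x**2 + 1) = f(x).
F(3) = -log(38)/2; F(1) = -log(6)/2.
Integral = F(3) - F(1) = -log(38)/2 + log(6)/2.

Antiderivative: F(x) = -log(4*x**2 + 2)/2; value = -log(38)/2 + log(6)/2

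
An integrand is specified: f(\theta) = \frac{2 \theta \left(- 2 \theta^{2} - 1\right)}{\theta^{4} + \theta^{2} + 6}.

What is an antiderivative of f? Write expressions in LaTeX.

The substitution u = \frac{\theta^{4}}{2} + \frac{\theta^{2}}{2} + 3 works: f is exactly (dF/du)*(du/d\theta) for that inner function.
Check: d/d\theta[- \log{\left(\frac{\theta^{4}}{2} + \frac{\theta^{2}}{2} + 3 \right)}] = \frac{- 4 \theta^{3} - 2 \theta}{\theta^{4} + \theta^{2} + 6}, which equals f(\theta).

An antiderivative is F(\theta) = - \log{\left(\frac{\theta^{4}}{2} + \frac{\theta^{2}}{2} + 3 \right)}.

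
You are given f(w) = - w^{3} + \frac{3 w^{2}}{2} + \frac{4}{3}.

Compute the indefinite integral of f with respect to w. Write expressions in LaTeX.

The integrand splits into summands that can be handled one at a time.
Check: d/dw[- \frac{w^{4}}{4} + \frac{w^{3}}{2} + \frac{4 w}{3}] = - w^{3} + \frac{3 w^{2}}{2} + \frac{4}{3} = f(w).

F(w) = - \frac{w^{4}}{4} + \frac{w^{3}}{2} + \frac{4 w}{3} + C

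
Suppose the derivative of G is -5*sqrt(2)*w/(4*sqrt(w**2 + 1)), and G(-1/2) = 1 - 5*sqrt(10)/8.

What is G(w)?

G(w) = 1 - 5*sqrt(2*w**2 + 2)/4

The substitution u = 2*w**2 + 2 works: G'(w) is exactly (dG/du)*(du/dw) for that inner function.
A general antiderivative is -5*sqrt(2*w**2 + 2)/4 + C.
The condition gives C = 1 - 5*sqrt(10)/8 - (-5*sqrt(10)/8) = 1.
So G(w) = 1 - 5*sqrt(2*w**2 + 2)/4.
Check: d/dw[1 - 5*sqrt(2*w**2 + 2)/4] = -5*sqrt(2)*w/(4*sqrt(w**2 + 1)) = G'(w).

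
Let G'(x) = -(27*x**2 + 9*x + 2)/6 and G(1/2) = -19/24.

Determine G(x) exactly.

G(x) = -3*x**3/2 - 3*x**2/4 - x/3 - 1/4

A first test for any G(x): its x-derivative must equal the given G'(x).
A general antiderivative is -3*x**3/2 - 3*x**2/4 - x/3 + 3/4 + C.
The condition gives C = -19/24 - (5/24) = -1.
So G(x) = -3*x**3/2 - 3*x**2/4 - x/3 - 1/4.
Check: d/dx[-3*x**3/2 - 3*x**2/4 - x/3 - 1/4] = -9*x**2/2 - 3*x/2 - 1/3, which equals G'(x).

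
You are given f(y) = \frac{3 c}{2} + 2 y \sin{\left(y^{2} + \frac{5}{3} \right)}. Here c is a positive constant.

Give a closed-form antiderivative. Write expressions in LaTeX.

An antiderivative is F(y) = \frac{3 c y}{2} - \cos{\left(y^{2} + \frac{5}{3} \right)}.

Since d/dy undoes antidifferentiation here, F'(y) = f(y) is required of F(y).
Check: d/dy[\frac{3 c y}{2} - \cos{\left(y^{2} + \frac{5}{3} \right)}] = \frac{3 c}{2} + 2 y \sin{\left(y^{2} + \frac{5}{3} \right)} = f(y).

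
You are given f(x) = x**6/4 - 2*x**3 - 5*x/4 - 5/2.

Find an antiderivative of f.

An antiderivative is F(x) = x**7/28 - x**4/2 - 5*x**2/8 - 5*x/2.

The integrand splits into summands that can be handled one at a time.
Check: d/dx[x**7/28 - x**4/2 - 5*x**2/8 - 5*x/2] = x**6/4 - 2*x**3 - 5*x/4 - 5/2 = f(x).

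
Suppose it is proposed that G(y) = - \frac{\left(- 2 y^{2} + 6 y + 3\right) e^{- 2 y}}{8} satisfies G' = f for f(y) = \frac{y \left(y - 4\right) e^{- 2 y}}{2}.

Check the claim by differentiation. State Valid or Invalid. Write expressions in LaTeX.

d/dy[G] = \frac{\left(- y^{2} + 4 y\right) e^{- 2 y}}{2}
d/dy[G] - f(y) = \left(- y^{2} + 4 y\right) e^{- 2 y} != 0.

Invalid: d/dy[G] - f = \left(- y^{2} + 4 y\right) e^{- 2 y}, which is not 0.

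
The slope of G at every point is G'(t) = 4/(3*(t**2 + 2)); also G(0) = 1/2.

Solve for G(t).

G(t) = 2*sqrt(2)*atan(sqrt(2)*t/2)/3 + 1/2

Since d/dt undoes antidifferentiation here, G(t) must give back the stated G'(t).
A general antiderivative is 2*sqrt(2)*atan(sqrt(2)*t/2)/3 + C.
The condition gives C = 1/2 - (0) = 1/2.
So G(t) = 2*sqrt(2)*atan(sqrt(2)*t/2)/3 + 1/2.
Check: d/dt[2*sqrt(2)*atan(sqrt(2)*t/2)/3 + 1/2] = 4/(3*t**2 + 6), which equals G'(t).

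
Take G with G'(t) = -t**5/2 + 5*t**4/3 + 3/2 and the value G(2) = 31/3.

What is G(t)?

Integrate term by term and add the pieces.
A general antiderivative is -t**6/12 + t**5/3 + 3*t/2 + C.
The condition gives C = 31/3 - (25/3) = 2.
So G(t) = (-t**6 + 4*t**5 + 18*t + 24)/12.
Check: d/dt[(-t**6 + 4*t**5 + 18*t + 24)/12] = -t**5/2 + 5*t**4/3 + 3/2 = G'(t).

G(t) = (-t**6 + 4*t**5 + 18*t + 24)/12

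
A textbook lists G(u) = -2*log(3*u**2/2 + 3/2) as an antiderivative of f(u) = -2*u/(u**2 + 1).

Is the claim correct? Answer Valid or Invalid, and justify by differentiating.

d/du[G] = -4*u/(u**2 + 1)
d/du[G] - f(u) = -2*u/(u**2 + 1) != 0.

Invalid: d/du[G] - f = -2*u/(u**2 + 1), which is not 0.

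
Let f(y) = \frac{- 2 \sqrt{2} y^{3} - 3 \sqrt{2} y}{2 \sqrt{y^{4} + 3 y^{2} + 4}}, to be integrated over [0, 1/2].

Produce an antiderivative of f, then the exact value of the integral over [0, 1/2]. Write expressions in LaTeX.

The substitution u = \frac{y^{4}}{2} + \frac{3 y^{2}}{2} + 2 works: f is exactly (dF/du)*(du/dy) for that inner function.
F(y) = - \sqrt{\frac{y^{4}}{2} + \frac{3 y^{2}}{2} + 2} is an antiderivative of f.
Check: d/dy[- \sqrt{\frac{y^{4}}{2} + \frac{3 y^{2}}{2} + 2}] = \frac{- 2 \sqrt{2} y^{3} - 3 \sqrt{2} y}{2 \sqrt{y^{4} + 3 y^{2} + 4}} = f(y).
F(1/2) = - \frac{\sqrt{154}}{8}; F(0) = - \sqrt{2}.
Integral = F(1/2) - F(0) = - \frac{\sqrt{154}}{8} + \sqrt{2}.

Antiderivative: F(y) = - \sqrt{\frac{y^{4}}{2} + \frac{3 y^{2}}{2} + 2}; value = - \frac{\sqrt{154}}{8} + \sqrt{2}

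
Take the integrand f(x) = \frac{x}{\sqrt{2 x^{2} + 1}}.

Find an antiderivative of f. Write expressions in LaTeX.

The substitution u = 2 x^{2} + 1 works: f is exactly (dF/du)*(du/dx) for that inner function.
Check: d/dx[\frac{\sqrt{2 x^{2} + 1}}{2}] = \frac{x}{\sqrt{2 x^{2} + 1}} = f(x).

An antiderivative is F(x) = \frac{\sqrt{2 x^{2} + 1}}{2}.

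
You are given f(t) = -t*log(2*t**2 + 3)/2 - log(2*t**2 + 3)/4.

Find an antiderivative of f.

Integrate term by term and add the pieces.
Check: d/dt[-t**2*log(2*t**2 + 3)/4 + t**2/4 - t*log(2*t**2 + 3)/4 + t/2 - 3*log(t**2 + 3/2)/8 - sqrt(6)*atan(sqrt(6)*t/3)/4] = -t*log(2*t**2 + 3)/2 - log(2*t**2 + 3)/4 = f(t).

An antiderivative is F(t) = -t**2*log(2*t**2 + 3)/4 + t**2/4 - t*log(2*t**2 + 3)/4 + t/2 - 3*log(t**2 + 3/2)/8 - sqrt(6)*atan(sqrt(6)*t/3)/4.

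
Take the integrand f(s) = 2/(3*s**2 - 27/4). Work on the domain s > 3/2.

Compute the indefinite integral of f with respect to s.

F(s) = 2*log(s - 3/2)/9 - 2*log(s + 3/2)/9 + C

The denominator factors as 3*(2*s - 3)*(2*s + 3); partial fractions split f into directly integrable pieces: -4/(9*(2*s + 3)) + 4/(9*(2*s - 3)).
Check: d/ds[2*log(s - 3/2)/9 - 2*log(s + 3/2)/9] = 8/(12*s**2 - 27), which equals f(s).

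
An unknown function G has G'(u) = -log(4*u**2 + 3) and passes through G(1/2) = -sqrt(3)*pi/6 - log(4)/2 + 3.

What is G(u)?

G(u) = -u*log(4*u**2 + 3) + 2*u - sqrt(3)*atan(2*sqrt(3)*u/3) + 2

The proposed G(u) is checked by its d/du: the result must match the given G'(u).
A general antiderivative is -u*log(4*u**2 + 3) + 2*u - sqrt(3)*atan(2*sqrt(3)*u/3) + C.
The condition gives C = -sqrt(3)*pi/6 - log(4)/2 + 3 - (-sqrt(3)*pi/6 - log(4)/2 + 1) = 2.
So G(u) = -u*log(4*u**2 + 3) + 2*u - sqrt(3)*atan(2*sqrt(3)*u/3) + 2.
Check: d/du[-u*log(4*u**2 + 3) + 2*u - sqrt(3)*atan(2*sqrt(3)*u/3) + 2] = -log(4*u**2 + 3) = G'(u).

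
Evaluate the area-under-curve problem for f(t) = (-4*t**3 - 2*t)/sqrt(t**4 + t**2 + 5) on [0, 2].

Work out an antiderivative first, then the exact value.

Antiderivative: F(t) = -2*sqrt(t**4 + t**2 + 5); value = -10 + 2*sqrt(5)

f matches the chain-rule pattern g'(h)*h' with inner function h(t) = t**4 + t**2 + 5; substituting u = h(t) collapses the integral.
F(t) = -2*sqrt(t**4 + t**2 + 5) is an antiderivative of f.
Check: d/dt[-2*sqrt(t**4 + t**2 + 5)] = (-4*t**3 - 2*t)/sqrt(t**4 + t**2 + 5) = f(t).
F(2) = -10; F(0) = -2*sqrt(5).
Integral = F(2) - F(0) = -10 + 2*sqrt(5).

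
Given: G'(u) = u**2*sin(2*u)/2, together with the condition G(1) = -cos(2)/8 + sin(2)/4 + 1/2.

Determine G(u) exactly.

G(u) = -u**2*cos(2*u)/4 + u*sin(2*u)/4 + cos(2*u)/8 + 1/2

Any candidate G(u) must reproduce the stated G'(u) exactly.
A general antiderivative is -u**2*cos(2*u)/4 + u*sin(2*u)/4 + cos(2*u)/8 + C.
The condition gives C = -cos(2)/8 + sin(2)/4 + 1/2 - (-cos(2)/8 + sin(2)/4) = 1/2.
So G(u) = -u**2*cos(2*u)/4 + u*sin(2*u)/4 + cos(2*u)/8 + 1/2.
Check: d/du[-u**2*cos(2*u)/4 + u*sin(2*u)/4 + cos(2*u)/8 + 1/2] = u**2*sin(2*u)/2 = G'(u).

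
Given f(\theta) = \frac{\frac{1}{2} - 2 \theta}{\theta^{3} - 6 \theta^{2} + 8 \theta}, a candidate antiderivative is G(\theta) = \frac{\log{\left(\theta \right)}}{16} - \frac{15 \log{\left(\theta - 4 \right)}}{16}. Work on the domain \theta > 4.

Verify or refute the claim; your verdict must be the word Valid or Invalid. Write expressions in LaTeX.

d/d\theta[G] = \frac{- 7 \theta - 2}{8 \theta^{2} - 32 \theta}
d/d\theta[G] - f(\theta) = - \frac{7}{8 \theta - 16} != 0.

Invalid: d/d\theta[G] - f = - \frac{7}{8 \theta - 16}, which is not 0.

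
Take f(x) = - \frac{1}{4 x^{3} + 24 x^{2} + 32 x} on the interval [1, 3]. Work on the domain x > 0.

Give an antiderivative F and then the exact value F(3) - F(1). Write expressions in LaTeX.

The denominator factors as 4 x \left(x + 2\right) \left(x + 4\right); partial fractions split f into directly integrable pieces: - \frac{1}{32 \left(x + 4\right)} + \frac{1}{16 \left(x + 2\right)} - \frac{1}{32 x}.
F(x) = \frac{\log{\left(x + 2 \right)}}{16} - \frac{\log{\left(x^{2} + 4 x \right)}}{32} is an antiderivative of f.
Check: d/dx[\frac{\log{\left(x + 2 \right)}}{16} - \frac{\log{\left(x^{2} + 4 x \right)}}{32}] = - \frac{1}{4 x^{3} + 24 x^{2} + 32 x} = f(x).
F(3) = - \frac{\log{\left(21 \right)}}{32} + \frac{\log{\left(5 \right)}}{16}; F(1) = - \frac{\log{\left(5 \right)}}{32} + \frac{\log{\left(3 \right)}}{16}.
Integral = F(3) - F(1) = - \frac{\log{\left(21 \right)}}{32} - \frac{\log{\left(3 \right)}}{16} + \frac{3 \log{\left(5 \right)}}{32}.

Antiderivative: F(x) = \frac{\log{\left(x + 2 \right)}}{16} - \frac{\log{\left(x^{2} + 4 x \right)}}{32}; value = - \frac{\log{\left(21 \right)}}{32} - \frac{\log{\left(3 \right)}}{16} + \frac{3 \log{\left(5 \right)}}{32}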